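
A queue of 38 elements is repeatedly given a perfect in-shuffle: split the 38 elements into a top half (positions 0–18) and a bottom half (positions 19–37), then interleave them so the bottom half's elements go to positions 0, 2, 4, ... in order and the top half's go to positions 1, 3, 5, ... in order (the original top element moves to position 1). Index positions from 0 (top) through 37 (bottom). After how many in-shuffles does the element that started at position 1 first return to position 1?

12

Follow position 1 under repeated in-shuffles:
1 → 3 → 7 → 15 → 31 → 24 → 10 → 21 → 4 → 9 → 19 → 0 → 1
It first returns after 12 in-shuffles.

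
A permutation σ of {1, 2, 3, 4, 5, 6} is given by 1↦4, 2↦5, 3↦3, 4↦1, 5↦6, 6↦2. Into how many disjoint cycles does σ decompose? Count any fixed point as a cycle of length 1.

Cycle decomposition: (1 4) (2 5 6) (3).
3 cycles.

3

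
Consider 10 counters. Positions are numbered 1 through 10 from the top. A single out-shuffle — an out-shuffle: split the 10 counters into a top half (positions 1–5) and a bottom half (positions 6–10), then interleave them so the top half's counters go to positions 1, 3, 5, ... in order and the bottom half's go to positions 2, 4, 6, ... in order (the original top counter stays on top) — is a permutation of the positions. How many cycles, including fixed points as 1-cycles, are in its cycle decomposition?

4

Trace each unvisited position around until it returns:
(1) (2 3 5 9 8 6) (4 7) (10)
4 cycles in total.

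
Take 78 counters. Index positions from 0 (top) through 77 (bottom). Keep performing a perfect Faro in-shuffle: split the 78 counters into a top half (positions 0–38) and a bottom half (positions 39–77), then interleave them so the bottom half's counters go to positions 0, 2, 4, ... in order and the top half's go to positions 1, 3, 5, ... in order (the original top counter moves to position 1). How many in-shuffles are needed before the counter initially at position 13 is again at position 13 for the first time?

39

Follow position 13 under repeated in-shuffles:
13 → 27 → 55 → 32 → 65 → 52 → 26 → 53 → ... → 13 (length 39)
It first returns after 39 in-shuffles.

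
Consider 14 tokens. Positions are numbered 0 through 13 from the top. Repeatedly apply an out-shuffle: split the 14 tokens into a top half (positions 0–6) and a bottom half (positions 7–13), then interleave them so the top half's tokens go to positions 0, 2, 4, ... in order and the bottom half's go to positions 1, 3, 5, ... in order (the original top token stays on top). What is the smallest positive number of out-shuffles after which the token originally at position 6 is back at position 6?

Follow position 6 under repeated out-shuffles:
6 → 12 → 11 → 9 → 5 → 10 → 7 → 1 → 2 → 4 → 8 → 3 → 6
It first returns after 12 out-shuffles.

12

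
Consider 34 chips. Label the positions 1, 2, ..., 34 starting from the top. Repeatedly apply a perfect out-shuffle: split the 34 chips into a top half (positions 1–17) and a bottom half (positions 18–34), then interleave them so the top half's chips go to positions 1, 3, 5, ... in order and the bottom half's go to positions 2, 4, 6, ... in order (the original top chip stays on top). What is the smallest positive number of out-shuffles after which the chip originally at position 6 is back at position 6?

10

Follow position 6 under repeated out-shuffles:
6 → 11 → 21 → 8 → 15 → 29 → 24 → 14 → 27 → 20 → 6
It first returns after 10 out-shuffles.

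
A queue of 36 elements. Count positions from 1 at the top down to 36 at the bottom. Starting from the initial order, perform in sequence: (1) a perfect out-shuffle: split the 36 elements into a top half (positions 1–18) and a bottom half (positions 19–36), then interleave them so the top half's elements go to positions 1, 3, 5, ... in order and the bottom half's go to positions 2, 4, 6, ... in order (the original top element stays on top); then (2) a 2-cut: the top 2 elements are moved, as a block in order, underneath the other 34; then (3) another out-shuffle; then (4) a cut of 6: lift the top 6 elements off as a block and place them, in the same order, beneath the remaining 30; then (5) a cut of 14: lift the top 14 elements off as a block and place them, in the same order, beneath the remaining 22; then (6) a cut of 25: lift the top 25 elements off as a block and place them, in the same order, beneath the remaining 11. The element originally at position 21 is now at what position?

34

Track the element from position 21 forward through each operation:
  after op 1 (out-shuffle): 21 → 6
  after op 2 (cut 2): 6 → 4
  after op 3 (out-shuffle): 4 → 7
  after op 4 (cut 6): 7 → 1
  after op 5 (cut 14): 1 → 23
  after op 6 (cut 25): 23 → 34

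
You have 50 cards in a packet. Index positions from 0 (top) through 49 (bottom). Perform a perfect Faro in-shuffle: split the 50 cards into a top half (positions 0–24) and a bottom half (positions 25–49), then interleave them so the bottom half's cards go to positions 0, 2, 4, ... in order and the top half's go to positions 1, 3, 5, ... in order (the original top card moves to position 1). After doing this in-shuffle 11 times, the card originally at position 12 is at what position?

1

Track the card's position through each in-shuffle:
12 → 25 → 0 → 1 → 3 → 7 → 15 → 31 → 12 → 25 → 0 → 1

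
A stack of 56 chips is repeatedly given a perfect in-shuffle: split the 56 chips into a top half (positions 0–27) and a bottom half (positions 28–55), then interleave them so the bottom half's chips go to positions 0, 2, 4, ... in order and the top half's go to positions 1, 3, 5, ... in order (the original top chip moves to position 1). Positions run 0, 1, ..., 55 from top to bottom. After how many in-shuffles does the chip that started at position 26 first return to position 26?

Follow position 26 under repeated in-shuffles:
26 → 53 → 50 → 44 → 32 → 8 → 17 → 35 → 14 → 29 → 2 → 5 → 11 → 23 → 47 → 38 → 20 → 41 → 26
It first returns after 18 in-shuffles.

18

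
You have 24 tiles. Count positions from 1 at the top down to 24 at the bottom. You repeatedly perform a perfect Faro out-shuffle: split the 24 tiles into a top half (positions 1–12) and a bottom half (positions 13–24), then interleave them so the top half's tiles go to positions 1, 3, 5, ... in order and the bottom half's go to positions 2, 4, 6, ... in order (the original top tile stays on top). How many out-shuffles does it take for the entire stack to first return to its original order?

11

The out-shuffle permutes the 24 positions with cycle lengths [1, 1, 11, 11].
Every tile is home exactly when every cycle has completed a whole number of laps, i.e. after lcm(1, 11) = 11 out-shuffles.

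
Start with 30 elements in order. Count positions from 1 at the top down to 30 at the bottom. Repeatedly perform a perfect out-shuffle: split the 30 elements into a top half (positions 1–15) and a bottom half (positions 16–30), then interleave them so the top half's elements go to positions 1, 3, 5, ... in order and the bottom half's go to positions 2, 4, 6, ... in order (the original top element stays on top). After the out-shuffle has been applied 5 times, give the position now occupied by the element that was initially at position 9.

Track the element's position through each out-shuffle:
9 → 17 → 4 → 7 → 13 → 25

25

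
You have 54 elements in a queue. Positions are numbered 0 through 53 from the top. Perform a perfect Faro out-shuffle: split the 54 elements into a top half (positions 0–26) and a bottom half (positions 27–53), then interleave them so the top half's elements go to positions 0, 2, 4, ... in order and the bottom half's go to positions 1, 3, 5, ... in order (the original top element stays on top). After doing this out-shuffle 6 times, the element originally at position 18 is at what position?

Track the element's position through each out-shuffle:
18 → 36 → 19 → 38 → 23 → 46 → 39

39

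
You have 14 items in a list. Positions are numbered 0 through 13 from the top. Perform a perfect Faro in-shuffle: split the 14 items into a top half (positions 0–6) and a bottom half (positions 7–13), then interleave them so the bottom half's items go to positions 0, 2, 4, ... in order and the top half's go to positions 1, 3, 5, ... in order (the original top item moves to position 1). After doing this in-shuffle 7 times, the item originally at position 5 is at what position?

Track the item's position through each in-shuffle:
5 → 11 → 8 → 2 → 5 → 11 → 8 → 2

2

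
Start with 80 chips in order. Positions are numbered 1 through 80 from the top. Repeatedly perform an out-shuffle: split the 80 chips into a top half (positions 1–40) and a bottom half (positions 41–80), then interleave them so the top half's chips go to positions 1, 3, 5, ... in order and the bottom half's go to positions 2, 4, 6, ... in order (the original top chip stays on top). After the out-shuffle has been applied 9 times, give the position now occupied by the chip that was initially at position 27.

41

Track the chip's position through each out-shuffle:
27 → 53 → 26 → 51 → 22 → 43 → 6 → 11 → 21 → 41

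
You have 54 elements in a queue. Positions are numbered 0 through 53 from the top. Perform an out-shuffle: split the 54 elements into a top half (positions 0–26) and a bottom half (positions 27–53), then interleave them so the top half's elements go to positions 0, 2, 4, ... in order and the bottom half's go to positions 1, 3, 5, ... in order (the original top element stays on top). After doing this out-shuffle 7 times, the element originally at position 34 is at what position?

6

Track the element's position through each out-shuffle:
34 → 15 → 30 → 7 → 14 → 28 → 3 → 6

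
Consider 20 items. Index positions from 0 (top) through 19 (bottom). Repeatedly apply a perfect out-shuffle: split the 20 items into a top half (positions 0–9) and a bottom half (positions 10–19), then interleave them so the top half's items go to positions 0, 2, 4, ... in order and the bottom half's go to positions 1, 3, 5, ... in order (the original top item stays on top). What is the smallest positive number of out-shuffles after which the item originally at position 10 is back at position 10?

Follow position 10 under repeated out-shuffles:
10 → 1 → 2 → 4 → 8 → 16 → 13 → 7 → 14 → 9 → 18 → 17 → 15 → 11 → 3 → 6 → 12 → 5 → 10
It first returns after 18 out-shuffles.

18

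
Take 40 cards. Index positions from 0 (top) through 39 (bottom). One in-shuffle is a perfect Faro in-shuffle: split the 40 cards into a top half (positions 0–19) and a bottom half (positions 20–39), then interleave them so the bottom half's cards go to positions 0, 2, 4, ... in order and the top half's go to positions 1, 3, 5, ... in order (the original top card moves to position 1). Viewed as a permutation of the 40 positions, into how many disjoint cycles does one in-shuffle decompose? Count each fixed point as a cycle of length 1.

2

Trace each unvisited position around until it returns:
(0 1 3 7 15 31 ... len 20) (2 5 11 23 6 13 ... len 20)
2 cycles in total.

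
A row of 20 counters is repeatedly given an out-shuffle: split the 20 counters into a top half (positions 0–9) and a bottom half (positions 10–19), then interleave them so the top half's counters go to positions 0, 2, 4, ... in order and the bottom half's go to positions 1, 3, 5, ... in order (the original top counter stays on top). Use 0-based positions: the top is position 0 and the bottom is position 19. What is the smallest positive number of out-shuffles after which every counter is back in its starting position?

The out-shuffle permutes the 20 positions with cycle lengths [1, 1, 18].
Every counter is home exactly when every cycle has completed a whole number of laps, i.e. after lcm(1, 18) = 18 out-shuffles.

18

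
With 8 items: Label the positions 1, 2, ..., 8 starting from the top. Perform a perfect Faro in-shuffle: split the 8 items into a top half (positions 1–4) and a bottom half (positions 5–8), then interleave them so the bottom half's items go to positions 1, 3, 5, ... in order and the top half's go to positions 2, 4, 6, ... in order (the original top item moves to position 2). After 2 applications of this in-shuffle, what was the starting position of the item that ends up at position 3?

Work backwards from position 3, undoing one in-shuffle at a time:
3 ← 6 ← 3
So the item now at position 3 started at position 3.

3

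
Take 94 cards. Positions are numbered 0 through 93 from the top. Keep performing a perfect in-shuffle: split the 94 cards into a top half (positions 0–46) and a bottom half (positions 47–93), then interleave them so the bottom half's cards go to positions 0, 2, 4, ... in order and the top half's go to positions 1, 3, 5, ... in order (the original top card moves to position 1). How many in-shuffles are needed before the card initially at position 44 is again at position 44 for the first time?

18

Follow position 44 under repeated in-shuffles:
44 → 89 → 84 → 74 → 54 → 14 → 29 → 59 → 24 → 49 → 4 → 9 → 19 → 39 → 79 → 64 → 34 → 69 → 44
It first returns after 18 in-shuffles.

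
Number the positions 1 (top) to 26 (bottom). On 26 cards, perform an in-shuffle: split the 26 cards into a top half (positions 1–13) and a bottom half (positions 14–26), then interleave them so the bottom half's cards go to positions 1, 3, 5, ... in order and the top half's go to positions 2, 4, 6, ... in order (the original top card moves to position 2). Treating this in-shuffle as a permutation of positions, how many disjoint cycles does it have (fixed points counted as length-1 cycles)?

Trace each unvisited position around until it returns:
(1 2 4 8 16 5 ... len 18) (3 6 12 24 21 15) (9 18)
3 cycles in total.

3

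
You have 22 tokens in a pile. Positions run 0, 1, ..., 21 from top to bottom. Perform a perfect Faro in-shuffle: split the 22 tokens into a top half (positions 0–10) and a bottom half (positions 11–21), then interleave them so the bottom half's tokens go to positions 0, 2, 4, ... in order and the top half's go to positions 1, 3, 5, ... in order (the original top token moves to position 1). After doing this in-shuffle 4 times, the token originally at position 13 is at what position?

16

Track the token's position through each in-shuffle:
13 → 4 → 9 → 19 → 16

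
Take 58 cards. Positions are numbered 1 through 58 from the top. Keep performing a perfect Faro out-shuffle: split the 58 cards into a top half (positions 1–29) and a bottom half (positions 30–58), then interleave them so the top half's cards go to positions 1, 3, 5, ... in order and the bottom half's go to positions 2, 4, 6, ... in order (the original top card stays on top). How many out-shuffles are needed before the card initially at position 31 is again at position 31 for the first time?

Follow position 31 under repeated out-shuffles:
31 → 4 → 7 → 13 → 25 → 49 → 40 → 22 → 43 → 28 → 55 → 52 → 46 → 34 → 10 → 19 → 37 → 16 → 31
It first returns after 18 out-shuffles.

18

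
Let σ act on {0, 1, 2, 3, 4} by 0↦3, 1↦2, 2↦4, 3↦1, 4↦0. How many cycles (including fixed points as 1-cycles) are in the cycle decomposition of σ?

1

Cycle decomposition: (0 3 1 2 4).
1 cycle.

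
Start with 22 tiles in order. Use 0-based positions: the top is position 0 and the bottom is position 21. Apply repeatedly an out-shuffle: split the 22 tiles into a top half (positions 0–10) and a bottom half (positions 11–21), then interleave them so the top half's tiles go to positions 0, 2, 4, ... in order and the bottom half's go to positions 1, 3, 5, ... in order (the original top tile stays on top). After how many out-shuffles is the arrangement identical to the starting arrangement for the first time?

The out-shuffle permutes the 22 positions with cycle lengths [1, 1, 2, 3, 3, 6, 6].
Every tile is home exactly when every cycle has completed a whole number of laps, i.e. after lcm(1, 2, 3, 6) = 6 out-shuffles.

6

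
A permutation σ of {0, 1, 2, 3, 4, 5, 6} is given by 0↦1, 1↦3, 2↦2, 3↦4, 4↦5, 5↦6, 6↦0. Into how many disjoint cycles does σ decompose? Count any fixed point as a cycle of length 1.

Cycle decomposition: (0 1 3 4 5 6) (2).
2 cycles.

2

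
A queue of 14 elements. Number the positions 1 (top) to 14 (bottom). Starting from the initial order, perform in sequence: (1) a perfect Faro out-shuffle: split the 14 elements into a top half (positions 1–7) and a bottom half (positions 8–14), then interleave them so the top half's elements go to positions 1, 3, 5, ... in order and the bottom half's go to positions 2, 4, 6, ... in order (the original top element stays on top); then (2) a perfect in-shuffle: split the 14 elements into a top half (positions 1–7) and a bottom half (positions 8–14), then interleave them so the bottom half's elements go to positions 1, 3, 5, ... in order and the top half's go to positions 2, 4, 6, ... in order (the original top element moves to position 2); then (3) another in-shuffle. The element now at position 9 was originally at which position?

Undo the operations in reverse order, starting from position 9:
  undo op 3 (in-shuffle, from bottom half): 9 ← 12
  undo op 2 (in-shuffle, from top half): 12 ← 6
  undo op 1 (out-shuffle, from bottom half): 6 ← 10
So the element at position 9 came from original position 10.

10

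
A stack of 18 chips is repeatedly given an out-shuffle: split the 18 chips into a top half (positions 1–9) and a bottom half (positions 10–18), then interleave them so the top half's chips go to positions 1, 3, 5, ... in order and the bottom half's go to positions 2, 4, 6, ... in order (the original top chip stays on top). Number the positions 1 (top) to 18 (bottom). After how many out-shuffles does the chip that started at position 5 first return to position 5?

Follow position 5 under repeated out-shuffles:
5 → 9 → 17 → 16 → 14 → 10 → 2 → 3 → 5
It first returns after 8 out-shuffles.

8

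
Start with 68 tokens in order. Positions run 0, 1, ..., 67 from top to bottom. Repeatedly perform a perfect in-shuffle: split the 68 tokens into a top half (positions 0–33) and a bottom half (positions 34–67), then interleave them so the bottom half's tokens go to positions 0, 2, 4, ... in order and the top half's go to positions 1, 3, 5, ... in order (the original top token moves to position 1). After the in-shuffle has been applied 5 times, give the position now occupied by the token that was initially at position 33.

52

Track the token's position through each in-shuffle:
33 → 67 → 66 → 64 → 60 → 52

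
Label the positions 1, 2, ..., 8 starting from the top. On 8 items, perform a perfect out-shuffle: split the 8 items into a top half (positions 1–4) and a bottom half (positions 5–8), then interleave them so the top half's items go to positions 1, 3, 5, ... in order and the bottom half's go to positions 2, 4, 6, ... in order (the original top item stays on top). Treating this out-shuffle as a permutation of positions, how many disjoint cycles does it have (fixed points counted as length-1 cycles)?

Trace each unvisited position around until it returns:
(1) (2 3 5) (4 7 6) (8)
4 cycles in total.

4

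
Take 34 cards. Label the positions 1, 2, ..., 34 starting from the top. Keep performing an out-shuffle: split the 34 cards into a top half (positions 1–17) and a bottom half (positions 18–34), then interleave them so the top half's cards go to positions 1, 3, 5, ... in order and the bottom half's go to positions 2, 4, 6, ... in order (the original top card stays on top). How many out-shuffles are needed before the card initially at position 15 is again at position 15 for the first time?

10

Follow position 15 under repeated out-shuffles:
15 → 29 → 24 → 14 → 27 → 20 → 6 → 11 → 21 → 8 → 15
It first returns after 10 out-shuffles.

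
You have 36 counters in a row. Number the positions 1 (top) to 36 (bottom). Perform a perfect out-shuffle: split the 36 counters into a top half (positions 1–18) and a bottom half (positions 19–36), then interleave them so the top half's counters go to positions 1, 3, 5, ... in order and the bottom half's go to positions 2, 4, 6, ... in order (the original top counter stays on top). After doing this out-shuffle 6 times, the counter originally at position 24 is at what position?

Track the counter's position through each out-shuffle:
24 → 12 → 23 → 10 → 19 → 2 → 3

3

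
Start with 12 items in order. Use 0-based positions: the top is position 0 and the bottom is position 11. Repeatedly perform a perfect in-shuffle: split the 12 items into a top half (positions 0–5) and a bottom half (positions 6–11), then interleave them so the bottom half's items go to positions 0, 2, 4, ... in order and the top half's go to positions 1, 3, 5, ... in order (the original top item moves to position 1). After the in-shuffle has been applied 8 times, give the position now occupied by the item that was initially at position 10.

7

Track the item's position through each in-shuffle:
10 → 8 → 4 → 9 → 6 → 0 → 1 → 3 → 7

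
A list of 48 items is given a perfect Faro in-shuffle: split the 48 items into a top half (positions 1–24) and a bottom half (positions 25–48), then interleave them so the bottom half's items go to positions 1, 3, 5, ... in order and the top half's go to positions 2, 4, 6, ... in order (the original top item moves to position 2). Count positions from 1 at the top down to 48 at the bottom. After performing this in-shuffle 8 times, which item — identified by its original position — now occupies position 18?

Work backwards from position 18, undoing one in-shuffle at a time:
18 ← 9 ← 29 ← 39 ← 44 ← 22 ← 11 ← 30 ← 15
So the item now at position 18 started at position 15.

15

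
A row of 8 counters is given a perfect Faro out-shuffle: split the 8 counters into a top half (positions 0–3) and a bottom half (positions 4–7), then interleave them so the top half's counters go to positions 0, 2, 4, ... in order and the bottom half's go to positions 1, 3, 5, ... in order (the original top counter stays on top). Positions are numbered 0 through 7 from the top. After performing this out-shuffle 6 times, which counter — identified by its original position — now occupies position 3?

3

Work backwards from position 3, undoing one out-shuffle at a time:
3 ← 5 ← 6 ← 3 ← 5 ← 6 ← 3
So the counter now at position 3 started at position 3.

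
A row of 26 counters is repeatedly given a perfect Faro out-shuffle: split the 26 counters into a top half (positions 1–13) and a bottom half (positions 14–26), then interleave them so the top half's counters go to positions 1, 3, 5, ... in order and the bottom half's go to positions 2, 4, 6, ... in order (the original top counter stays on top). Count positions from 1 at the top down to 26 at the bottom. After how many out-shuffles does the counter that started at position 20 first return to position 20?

20

Follow position 20 under repeated out-shuffles:
20 → 14 → 2 → 3 → 5 → 9 → 17 → 8 → 15 → 4 → 7 → 13 → 25 → 24 → 22 → 18 → 10 → 19 → 12 → 23 → 20
It first returns after 20 out-shuffles.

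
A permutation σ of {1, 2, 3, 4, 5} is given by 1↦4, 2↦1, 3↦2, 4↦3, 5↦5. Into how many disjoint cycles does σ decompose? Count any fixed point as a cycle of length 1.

Cycle decomposition: (1 4 3 2) (5).
2 cycles.

2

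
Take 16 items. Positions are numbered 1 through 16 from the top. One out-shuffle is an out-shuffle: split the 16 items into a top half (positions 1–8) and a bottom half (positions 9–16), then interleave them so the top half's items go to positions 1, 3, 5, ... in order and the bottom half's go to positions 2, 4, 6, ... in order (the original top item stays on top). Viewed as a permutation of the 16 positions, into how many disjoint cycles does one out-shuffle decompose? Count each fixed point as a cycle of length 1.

6

Trace each unvisited position around until it returns:
(1) (2 3 5 9) (4 7 13 10) (6 11) (8 15 14 12) (16)
6 cycles in total.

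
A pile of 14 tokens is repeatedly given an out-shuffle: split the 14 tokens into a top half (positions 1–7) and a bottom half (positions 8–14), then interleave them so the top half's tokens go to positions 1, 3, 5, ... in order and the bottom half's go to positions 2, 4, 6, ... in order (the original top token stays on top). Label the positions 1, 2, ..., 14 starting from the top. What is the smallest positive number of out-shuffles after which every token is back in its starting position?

12

The out-shuffle permutes the 14 positions with cycle lengths [1, 1, 12].
Every token is home exactly when every cycle has completed a whole number of laps, i.e. after lcm(1, 12) = 12 out-shuffles.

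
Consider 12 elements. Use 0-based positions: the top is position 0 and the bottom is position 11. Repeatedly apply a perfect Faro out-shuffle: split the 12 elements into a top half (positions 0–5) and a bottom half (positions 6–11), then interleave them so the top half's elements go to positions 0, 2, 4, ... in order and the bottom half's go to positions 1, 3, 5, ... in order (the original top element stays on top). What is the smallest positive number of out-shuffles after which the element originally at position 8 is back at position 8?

Follow position 8 under repeated out-shuffles:
8 → 5 → 10 → 9 → 7 → 3 → 6 → 1 → 2 → 4 → 8
It first returns after 10 out-shuffles.

10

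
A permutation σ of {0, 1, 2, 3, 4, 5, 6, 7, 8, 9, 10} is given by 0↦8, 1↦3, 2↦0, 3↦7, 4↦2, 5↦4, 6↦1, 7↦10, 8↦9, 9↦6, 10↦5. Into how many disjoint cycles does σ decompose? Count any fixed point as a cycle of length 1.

1

Cycle decomposition: (0 8 9 6 1 3 7 10 5 4 2).
1 cycle.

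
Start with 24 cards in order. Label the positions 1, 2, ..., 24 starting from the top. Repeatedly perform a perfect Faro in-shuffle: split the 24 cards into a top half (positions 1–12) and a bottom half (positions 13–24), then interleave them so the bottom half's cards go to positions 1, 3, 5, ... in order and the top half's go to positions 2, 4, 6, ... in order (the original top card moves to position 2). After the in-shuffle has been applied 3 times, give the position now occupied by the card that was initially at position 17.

11

Track the card's position through each in-shuffle:
17 → 9 → 18 → 11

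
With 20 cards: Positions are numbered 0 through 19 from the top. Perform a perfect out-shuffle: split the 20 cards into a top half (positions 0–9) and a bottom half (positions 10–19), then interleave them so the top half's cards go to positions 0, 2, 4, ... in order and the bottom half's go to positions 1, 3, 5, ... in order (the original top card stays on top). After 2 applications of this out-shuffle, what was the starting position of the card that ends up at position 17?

9

Work backwards from position 17, undoing one out-shuffle at a time:
17 ← 18 ← 9
So the card now at position 17 started at position 9.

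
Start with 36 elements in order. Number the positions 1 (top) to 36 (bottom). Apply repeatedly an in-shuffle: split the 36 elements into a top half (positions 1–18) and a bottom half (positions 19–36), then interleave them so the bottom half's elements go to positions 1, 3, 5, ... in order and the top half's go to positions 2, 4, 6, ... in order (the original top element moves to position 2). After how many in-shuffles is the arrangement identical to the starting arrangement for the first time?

The in-shuffle permutes the 36 positions with cycle lengths [36].
Every element is home exactly when every cycle has completed a whole number of laps, i.e. after lcm(36) = 36 in-shuffles.

36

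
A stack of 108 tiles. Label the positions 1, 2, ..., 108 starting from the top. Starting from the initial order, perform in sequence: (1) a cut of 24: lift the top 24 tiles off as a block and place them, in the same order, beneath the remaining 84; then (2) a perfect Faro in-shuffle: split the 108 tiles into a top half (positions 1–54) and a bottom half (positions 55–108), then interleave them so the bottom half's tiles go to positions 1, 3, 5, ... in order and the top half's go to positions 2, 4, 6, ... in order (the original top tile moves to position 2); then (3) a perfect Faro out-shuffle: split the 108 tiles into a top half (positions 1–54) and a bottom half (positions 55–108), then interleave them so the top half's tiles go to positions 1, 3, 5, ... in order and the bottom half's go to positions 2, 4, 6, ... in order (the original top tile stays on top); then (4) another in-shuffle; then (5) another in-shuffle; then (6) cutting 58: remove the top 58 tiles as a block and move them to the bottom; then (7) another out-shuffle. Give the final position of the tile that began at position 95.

76

Track the tile from position 95 forward through each operation:
  after op 1 (cut 24): 95 → 71
  after op 2 (in-shuffle): 71 → 33
  after op 3 (out-shuffle): 33 → 65
  after op 4 (in-shuffle): 65 → 21
  after op 5 (in-shuffle): 21 → 42
  after op 6 (cut 58): 42 → 92
  after op 7 (out-shuffle): 92 → 76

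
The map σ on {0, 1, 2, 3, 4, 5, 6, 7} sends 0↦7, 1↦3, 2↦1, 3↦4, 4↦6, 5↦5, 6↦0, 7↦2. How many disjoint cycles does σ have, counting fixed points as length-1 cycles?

Cycle decomposition: (0 7 2 1 3 4 6) (5).
2 cycles.

2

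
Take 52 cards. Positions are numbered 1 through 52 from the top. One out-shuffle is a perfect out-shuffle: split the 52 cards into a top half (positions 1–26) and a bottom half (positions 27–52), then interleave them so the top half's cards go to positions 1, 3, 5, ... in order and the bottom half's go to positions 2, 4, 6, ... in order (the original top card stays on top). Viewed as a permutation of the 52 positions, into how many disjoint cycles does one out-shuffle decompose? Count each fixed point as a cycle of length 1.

9

Trace each unvisited position around until it returns:
(1) (2 3 5 9 17 33 14 27) (4 7 13 25 49 46 40 28) (6 11 21 41 30 8 15 29) (10 19 37 22 43 34 16 31) (12 23 45 38 24 47 42 32) (18 35) (20 39 26 51 50 48 44 36) ... plus 1 more
9 cycles in total.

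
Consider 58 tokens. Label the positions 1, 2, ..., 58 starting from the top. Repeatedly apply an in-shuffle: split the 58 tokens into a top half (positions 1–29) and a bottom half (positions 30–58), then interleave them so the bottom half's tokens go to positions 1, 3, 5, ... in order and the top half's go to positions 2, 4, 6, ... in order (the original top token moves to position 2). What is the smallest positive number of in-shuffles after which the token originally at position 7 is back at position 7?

58

Follow position 7 under repeated in-shuffles:
7 → 14 → 28 → 56 → 53 → 47 → 35 → 11 → ... → 7 (length 58)
It first returns after 58 in-shuffles.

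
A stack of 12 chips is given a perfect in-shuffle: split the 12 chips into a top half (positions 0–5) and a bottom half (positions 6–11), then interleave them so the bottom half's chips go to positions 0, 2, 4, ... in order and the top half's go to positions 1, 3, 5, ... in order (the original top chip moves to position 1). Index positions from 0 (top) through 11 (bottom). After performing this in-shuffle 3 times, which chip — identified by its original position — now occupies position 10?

2

Work backwards from position 10, undoing one in-shuffle at a time:
10 ← 11 ← 5 ← 2
So the chip now at position 10 started at position 2.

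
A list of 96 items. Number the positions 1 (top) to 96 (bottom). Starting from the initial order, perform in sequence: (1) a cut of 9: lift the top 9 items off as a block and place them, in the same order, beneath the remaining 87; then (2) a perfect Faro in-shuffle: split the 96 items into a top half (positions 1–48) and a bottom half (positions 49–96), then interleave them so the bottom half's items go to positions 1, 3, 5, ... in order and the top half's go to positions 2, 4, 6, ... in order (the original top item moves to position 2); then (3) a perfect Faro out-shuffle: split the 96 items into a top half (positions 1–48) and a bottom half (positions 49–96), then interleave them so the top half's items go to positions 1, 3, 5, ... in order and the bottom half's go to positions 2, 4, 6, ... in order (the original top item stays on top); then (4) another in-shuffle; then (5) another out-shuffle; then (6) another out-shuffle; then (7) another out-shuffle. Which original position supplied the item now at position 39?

31

Undo the operations in reverse order, starting from position 39:
  undo op 7 (out-shuffle, from top half): 39 ← 20
  undo op 6 (out-shuffle, from bottom half): 20 ← 58
  undo op 5 (out-shuffle, from bottom half): 58 ← 77
  undo op 4 (in-shuffle, from bottom half): 77 ← 87
  undo op 3 (out-shuffle, from top half): 87 ← 44
  undo op 2 (in-shuffle, from top half): 44 ← 22
  undo op 1 (cut 9): 22 ← 31
So the item at position 39 came from original position 31.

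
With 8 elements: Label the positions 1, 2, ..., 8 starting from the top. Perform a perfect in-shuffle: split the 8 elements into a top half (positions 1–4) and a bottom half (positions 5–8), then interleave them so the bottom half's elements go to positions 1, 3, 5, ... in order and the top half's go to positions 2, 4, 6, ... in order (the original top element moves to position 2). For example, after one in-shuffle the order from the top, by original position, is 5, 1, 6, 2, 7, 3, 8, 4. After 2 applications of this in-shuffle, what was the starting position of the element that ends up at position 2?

5

Work backwards from position 2, undoing one in-shuffle at a time:
2 ← 1 ← 5
So the element now at position 2 started at position 5.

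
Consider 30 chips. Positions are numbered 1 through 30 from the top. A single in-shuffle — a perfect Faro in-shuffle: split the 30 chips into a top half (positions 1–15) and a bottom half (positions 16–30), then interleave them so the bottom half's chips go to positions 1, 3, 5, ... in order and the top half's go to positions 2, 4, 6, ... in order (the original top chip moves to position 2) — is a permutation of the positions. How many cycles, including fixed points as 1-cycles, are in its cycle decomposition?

6

Trace each unvisited position around until it returns:
(1 2 4 8 16) (3 6 12 24 17) (5 10 20 9 18) (7 14 28 25 19) (11 22 13 26 21) (15 30 29 27 23)
6 cycles in total.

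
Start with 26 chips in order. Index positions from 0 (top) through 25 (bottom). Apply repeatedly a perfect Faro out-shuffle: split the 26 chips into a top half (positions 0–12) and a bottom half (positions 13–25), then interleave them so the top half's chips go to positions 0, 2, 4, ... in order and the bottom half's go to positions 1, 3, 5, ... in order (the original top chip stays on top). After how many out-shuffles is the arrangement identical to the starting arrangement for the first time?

20

The out-shuffle permutes the 26 positions with cycle lengths [1, 1, 4, 20].
Every chip is home exactly when every cycle has completed a whole number of laps, i.e. after lcm(1, 4, 20) = 20 out-shuffles.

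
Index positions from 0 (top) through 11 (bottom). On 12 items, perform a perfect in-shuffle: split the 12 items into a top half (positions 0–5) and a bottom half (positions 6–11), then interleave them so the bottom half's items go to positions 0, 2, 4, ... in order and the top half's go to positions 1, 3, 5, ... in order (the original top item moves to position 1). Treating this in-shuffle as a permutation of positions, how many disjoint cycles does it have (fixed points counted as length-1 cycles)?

1

Trace each unvisited position around until it returns:
(0 1 3 7 2 5 ... len 12)
1 cycle in total.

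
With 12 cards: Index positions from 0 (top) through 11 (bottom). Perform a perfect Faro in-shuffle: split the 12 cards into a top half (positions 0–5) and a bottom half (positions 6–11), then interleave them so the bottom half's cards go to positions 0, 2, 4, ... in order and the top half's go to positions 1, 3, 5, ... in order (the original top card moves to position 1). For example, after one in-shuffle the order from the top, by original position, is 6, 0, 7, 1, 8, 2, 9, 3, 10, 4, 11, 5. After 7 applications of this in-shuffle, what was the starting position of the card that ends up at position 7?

8

Work backwards from position 7, undoing one in-shuffle at a time:
7 ← 3 ← 1 ← 0 ← 6 ← 9 ← 4 ← 8
So the card now at position 7 started at position 8.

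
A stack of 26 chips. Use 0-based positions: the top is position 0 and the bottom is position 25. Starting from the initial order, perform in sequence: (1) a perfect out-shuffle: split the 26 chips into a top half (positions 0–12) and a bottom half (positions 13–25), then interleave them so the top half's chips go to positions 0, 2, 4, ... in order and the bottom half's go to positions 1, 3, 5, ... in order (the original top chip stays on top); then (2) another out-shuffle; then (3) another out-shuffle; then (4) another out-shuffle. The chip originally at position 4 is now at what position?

14

Track the chip from position 4 forward through each operation:
  after op 1 (out-shuffle): 4 → 8
  after op 2 (out-shuffle): 8 → 16
  after op 3 (out-shuffle): 16 → 7
  after op 4 (out-shuffle): 7 → 14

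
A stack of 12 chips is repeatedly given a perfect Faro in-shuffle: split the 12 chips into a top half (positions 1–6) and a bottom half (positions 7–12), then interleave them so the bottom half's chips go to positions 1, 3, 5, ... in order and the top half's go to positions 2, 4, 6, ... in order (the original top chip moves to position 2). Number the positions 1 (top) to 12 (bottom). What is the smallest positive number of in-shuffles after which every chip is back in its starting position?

The in-shuffle permutes the 12 positions with cycle lengths [12].
Every chip is home exactly when every cycle has completed a whole number of laps, i.e. after lcm(12) = 12 in-shuffles.

12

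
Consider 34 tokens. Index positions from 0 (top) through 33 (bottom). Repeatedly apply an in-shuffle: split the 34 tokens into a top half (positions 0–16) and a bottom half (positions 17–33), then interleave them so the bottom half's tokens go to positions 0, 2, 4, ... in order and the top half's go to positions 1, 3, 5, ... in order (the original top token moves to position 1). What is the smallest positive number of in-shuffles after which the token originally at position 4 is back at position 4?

3

Follow position 4 under repeated in-shuffles:
4 → 9 → 19 → 4
It first returns after 3 in-shuffles.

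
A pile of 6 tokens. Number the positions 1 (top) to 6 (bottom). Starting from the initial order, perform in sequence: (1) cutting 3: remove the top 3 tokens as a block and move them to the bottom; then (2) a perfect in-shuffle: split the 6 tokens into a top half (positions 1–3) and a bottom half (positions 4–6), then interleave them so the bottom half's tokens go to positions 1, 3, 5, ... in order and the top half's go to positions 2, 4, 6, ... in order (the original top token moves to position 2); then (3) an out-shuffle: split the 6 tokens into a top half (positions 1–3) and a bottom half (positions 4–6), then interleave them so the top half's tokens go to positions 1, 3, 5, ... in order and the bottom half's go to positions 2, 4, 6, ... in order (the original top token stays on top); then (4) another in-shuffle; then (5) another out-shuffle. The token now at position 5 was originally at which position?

2

Undo the operations in reverse order, starting from position 5:
  undo op 5 (out-shuffle, from top half): 5 ← 3
  undo op 4 (in-shuffle, from bottom half): 3 ← 5
  undo op 3 (out-shuffle, from top half): 5 ← 3
  undo op 2 (in-shuffle, from bottom half): 3 ← 5
  undo op 1 (cut 3): 5 ← 2
So the token at position 5 came from original position 2.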